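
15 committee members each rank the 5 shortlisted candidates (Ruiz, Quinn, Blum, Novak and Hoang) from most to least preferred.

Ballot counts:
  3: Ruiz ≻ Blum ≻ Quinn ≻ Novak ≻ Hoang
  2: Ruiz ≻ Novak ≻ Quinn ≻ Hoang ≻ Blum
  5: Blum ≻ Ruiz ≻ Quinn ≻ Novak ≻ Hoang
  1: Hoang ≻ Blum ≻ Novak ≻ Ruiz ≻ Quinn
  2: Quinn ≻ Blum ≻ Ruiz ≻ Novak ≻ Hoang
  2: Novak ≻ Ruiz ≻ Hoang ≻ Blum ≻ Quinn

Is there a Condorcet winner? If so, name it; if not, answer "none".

Blum

Head-to-head results (15 committee members):
Ruiz vs Quinn: 13 to 2, Ruiz.
Ruiz vs Blum: 7 to 8, Blum.
Ruiz vs Novak: 12 to 3, Ruiz.
Ruiz vs Hoang: Ruiz wins 14–1.
Quinn–Blum: Blum 11–4.
Quinn–Novak: Quinn 10–5.
Quinn vs Hoang: 3+2+5+2 = 12 for Quinn, 3 for Hoang — Quinn by 12–3.
Blum–Novak: Blum 11–4.
Blum vs Hoang: Blum, 10–5.
Novak–Hoang: Novak 14–1.
Blum wins every pairwise contest, so Blum is the Condorcet winner.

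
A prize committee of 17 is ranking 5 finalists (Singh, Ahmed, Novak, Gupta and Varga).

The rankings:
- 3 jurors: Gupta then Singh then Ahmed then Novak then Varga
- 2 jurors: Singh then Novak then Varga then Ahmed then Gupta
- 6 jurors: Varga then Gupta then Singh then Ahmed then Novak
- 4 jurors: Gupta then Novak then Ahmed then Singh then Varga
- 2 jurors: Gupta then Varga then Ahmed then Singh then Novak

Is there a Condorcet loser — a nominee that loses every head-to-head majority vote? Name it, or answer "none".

Head-to-head results (17 jurors):
Singh–Ahmed: Singh 11–6.
Singh vs Novak: 3+2+6+2 = 13 for Singh, 4 for Novak — Singh by 13–4.
Singh vs Gupta: 2 to 15, Gupta.
Singh vs Varga: Singh wins 9–8.
Ahmed vs Novak: Ahmed preferred on 3+6+2 = 11 ballots; Ahmed wins 11–6.
Ahmed vs Gupta: Ahmed is ranked higher on 2 ballots, Gupta on 15. Gupta wins 15–2.
Ahmed vs Varga: Ahmed preferred on 3+4 = 7 ballots; Varga wins 10–7.
Novak–Gupta: Gupta 15–2.
Novak–Varga: Novak 9–8.
Gupta–Varga: Gupta 9–8.
Each nominee has at least one pairwise win (Singh beats Ahmed; Ahmed beats Novak; Novak beats Varga; Gupta beats Singh; Varga beats Ahmed) — no Condorcet loser.

none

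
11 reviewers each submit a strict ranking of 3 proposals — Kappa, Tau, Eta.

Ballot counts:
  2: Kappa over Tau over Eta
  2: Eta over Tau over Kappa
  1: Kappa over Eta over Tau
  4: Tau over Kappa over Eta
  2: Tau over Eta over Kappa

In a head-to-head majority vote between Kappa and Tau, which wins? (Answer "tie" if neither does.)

Ballots ranking Kappa above Tau: 2 + 1 = 3.
Ballots ranking Tau above Kappa: 11 − 3 = 8.
Tau wins the head-to-head 8–3.

Tau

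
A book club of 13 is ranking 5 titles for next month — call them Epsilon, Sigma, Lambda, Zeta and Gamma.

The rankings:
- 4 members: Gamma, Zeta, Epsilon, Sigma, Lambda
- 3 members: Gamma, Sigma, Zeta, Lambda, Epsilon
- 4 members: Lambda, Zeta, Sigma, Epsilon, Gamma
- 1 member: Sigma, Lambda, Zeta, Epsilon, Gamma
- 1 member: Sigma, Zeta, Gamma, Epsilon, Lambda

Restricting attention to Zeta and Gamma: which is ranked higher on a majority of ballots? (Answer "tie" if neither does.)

Ballots ranking Zeta above Gamma: 4 + 1 + 1 = 6.
Ballots ranking Gamma above Zeta: 13 − 6 = 7.
Gamma wins the head-to-head 7–6.

Gamma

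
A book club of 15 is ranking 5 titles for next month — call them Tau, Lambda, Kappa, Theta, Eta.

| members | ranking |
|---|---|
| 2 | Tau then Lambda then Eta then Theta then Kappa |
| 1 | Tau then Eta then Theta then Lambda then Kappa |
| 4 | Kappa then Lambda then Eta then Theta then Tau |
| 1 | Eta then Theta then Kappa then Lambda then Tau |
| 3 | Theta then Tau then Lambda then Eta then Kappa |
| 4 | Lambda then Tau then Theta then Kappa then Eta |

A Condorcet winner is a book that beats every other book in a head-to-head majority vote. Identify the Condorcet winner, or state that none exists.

Head-to-head results (15 members):
Tau–Lambda: Lambda 9–6.
Tau vs Kappa: 2+1+3+4 = 10 for Tau, 5 for Kappa — Tau by 10–5.
Tau vs Theta: Theta, 8–7.
Tau–Eta: Tau 10–5.
Lambda vs Kappa: 2+1+3+4 = 10 for Lambda, 5 for Kappa — Lambda by 10–5.
Lambda vs Theta: 10 to 5, Lambda.
Lambda vs Eta: Lambda, 13–2.
Kappa vs Theta: Theta wins 11–4.
Kappa vs Eta: 4+4 = 8 for Kappa, 7 for Eta — Kappa by 8–7.
Theta vs Eta: Theta preferred on 3+4 = 7 ballots; Eta wins 8–7.
Lambda wins every pairwise contest, so Lambda is the Condorcet winner.

Lambda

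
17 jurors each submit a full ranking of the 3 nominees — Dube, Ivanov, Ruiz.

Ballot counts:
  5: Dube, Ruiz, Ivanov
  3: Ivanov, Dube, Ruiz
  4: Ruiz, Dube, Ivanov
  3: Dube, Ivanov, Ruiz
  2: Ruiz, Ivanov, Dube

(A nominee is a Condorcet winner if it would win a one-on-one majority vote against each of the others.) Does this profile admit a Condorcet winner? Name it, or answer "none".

Dube

Head-to-head results (17 jurors):
Dube vs Ivanov: Dube preferred on 5+4+3 = 12 ballots; Dube wins 12–5.
Dube vs Ruiz: Dube wins 11–6.
Ivanov vs Ruiz: Ivanov is ranked higher on 3+3 = 6 ballots, Ruiz on 11. Ruiz wins 11–6.
Dube wins every pairwise contest, so Dube is the Condorcet winner.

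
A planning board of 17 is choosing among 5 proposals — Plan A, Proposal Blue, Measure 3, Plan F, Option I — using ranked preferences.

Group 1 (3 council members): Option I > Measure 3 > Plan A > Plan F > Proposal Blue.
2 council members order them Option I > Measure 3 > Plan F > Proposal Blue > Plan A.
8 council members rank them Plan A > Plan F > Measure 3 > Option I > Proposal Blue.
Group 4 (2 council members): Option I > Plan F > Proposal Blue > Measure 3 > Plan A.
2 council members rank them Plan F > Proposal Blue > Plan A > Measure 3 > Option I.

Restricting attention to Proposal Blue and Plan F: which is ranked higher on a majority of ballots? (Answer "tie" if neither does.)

Plan F

No ballot ranks Proposal Blue above Plan F: 0.
Ballots ranking Plan F above Proposal Blue: 17 − 0 = 17.
Plan F wins the head-to-head 17–0.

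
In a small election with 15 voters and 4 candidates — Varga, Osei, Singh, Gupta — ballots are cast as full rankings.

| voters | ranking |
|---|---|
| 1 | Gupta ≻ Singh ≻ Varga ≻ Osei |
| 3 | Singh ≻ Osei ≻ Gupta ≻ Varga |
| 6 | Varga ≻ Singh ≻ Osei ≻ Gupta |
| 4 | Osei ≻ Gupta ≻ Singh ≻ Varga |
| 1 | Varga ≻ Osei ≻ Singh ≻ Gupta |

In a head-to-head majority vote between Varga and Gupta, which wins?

Gupta

Ballots ranking Varga above Gupta: 6 + 1 = 7.
Ballots ranking Gupta above Varga: 15 − 7 = 8.
Gupta wins the head-to-head 8–7.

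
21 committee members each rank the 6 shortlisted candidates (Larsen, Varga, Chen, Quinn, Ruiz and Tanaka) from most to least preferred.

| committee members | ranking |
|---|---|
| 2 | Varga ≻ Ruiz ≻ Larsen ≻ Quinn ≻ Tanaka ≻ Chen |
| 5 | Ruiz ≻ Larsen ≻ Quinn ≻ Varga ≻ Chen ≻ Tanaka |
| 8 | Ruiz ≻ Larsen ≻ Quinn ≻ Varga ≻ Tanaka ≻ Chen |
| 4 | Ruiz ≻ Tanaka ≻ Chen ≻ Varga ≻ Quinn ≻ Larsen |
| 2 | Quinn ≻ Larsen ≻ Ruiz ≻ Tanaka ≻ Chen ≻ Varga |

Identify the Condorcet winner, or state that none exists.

Ruiz

Check each pair by majority over 21 ballots:
Larsen vs Varga: Larsen preferred on 5+8+2 = 15 ballots; Larsen wins 15–6.
Larsen vs Chen: Larsen preferred on 2+5+8+2 = 17 ballots; Larsen wins 17–4.
Larsen vs Quinn: Larsen wins 15–6.
Larsen vs Ruiz: 2 for Larsen, 19 for Ruiz — Ruiz by 19–2.
Larsen vs Tanaka: Larsen wins 17–4.
Varga vs Chen: Varga wins 15–6.
Varga vs Quinn: 2+4 = 6 for Varga, 15 for Quinn — Quinn by 15–6.
Varga vs Ruiz: Ruiz, 19–2.
Varga vs Tanaka: Varga is ranked higher on 2+5+8 = 15 ballots, Tanaka on 6. Varga wins 15–6.
Chen vs Quinn: Chen is ranked higher on 4 ballots, Quinn on 17. Quinn wins 17–4.
Chen–Ruiz: Ruiz 21–0.
Chen vs Tanaka: 5 to 16, Tanaka.
Quinn vs Ruiz: Ruiz wins 19–2.
Quinn vs Tanaka: Quinn wins 17–4.
Ruiz vs Tanaka: Ruiz, 21–0.
Only Ruiz has no losses; Ruiz is the Condorcet winner.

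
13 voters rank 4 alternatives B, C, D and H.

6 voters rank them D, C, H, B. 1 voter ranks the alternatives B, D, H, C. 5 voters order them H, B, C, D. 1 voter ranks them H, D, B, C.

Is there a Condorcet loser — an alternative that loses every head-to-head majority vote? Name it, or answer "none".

C

Head-to-head results (13 voters):
B vs C: 7 to 6, B.
B vs D: D, 7–6.
B vs H: H wins 12–1.
C vs D: D wins 8–5.
C vs H: H, 7–6.
D vs H: D, 7–6.
Only C has no wins; C is the Condorcet loser.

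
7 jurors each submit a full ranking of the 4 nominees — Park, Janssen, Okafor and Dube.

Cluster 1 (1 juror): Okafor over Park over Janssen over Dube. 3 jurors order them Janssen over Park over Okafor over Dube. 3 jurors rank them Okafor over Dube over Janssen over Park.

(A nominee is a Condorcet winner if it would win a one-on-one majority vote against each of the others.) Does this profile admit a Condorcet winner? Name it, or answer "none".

Head-to-head results (7 jurors):
Park–Janssen: Janssen 6–1.
Park vs Okafor: Okafor, 4–3.
Park vs Dube: Park wins 4–3.
Janssen–Okafor: Okafor 4–3.
Janssen–Dube: Janssen 4–3.
Okafor–Dube: Okafor 7–0.
Okafor defeats every rival head-to-head and is the Condorcet winner.

Okafor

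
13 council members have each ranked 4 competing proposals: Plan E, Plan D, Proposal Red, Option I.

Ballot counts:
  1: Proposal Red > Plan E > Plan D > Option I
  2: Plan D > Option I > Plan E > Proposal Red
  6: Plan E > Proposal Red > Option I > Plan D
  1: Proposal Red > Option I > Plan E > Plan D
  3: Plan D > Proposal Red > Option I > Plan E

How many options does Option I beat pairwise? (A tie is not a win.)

1

Option I against each rival (13 council members):
Option I–Plan E: Plan E 7–6.
Option I vs Plan D: Option I is ranked higher on 6+1 = 7 ballots, Plan D on 6. Option I wins 7–6.
Option I vs Proposal Red: 2 for Option I, 11 for Proposal Red — Proposal Red by 11–2.
Option I beats Plan D; loses to Plan E, Proposal Red — 1 pairwise win.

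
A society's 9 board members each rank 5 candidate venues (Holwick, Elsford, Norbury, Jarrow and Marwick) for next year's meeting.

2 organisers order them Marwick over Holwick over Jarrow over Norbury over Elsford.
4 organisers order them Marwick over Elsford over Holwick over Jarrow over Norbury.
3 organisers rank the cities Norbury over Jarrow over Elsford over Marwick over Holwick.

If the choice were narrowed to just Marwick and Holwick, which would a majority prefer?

Ballots ranking Marwick above Holwick: 2 + 4 + 3 = 9.
Ballots ranking Holwick above Marwick: 9 − 9 = 0.
Marwick wins the head-to-head 9–0.

Marwick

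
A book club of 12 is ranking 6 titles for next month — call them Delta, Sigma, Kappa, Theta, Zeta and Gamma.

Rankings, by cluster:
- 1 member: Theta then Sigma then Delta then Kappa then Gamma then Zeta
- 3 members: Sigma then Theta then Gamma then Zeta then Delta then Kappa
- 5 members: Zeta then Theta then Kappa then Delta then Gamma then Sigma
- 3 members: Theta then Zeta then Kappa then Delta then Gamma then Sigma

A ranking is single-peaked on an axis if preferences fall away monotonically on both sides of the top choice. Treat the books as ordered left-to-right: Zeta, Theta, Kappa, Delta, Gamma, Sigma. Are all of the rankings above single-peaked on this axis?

Axis positions: Zeta=1, Theta=2, Kappa=3, Delta=4, Gamma=5, Sigma=6.
Cluster 1: ranking walks positions 2-6-4-3-5-1; Sigma is ranked above Kappa even though Kappa lies between Sigma and the peak Theta on the axis — preferences dip and rise again. Not single-peaked.
Cluster 2: ranking walks positions 6-2-5-1-4-3; Theta is ranked above Gamma even though Gamma lies between Theta and the peak Sigma on the axis — preferences dip and rise again. Not single-peaked.
Cluster 3 (peak Zeta at position 1): ranking walks positions 1-2-3-4-5-6, expanding outward from the peak — single-peaked.
Cluster 4 (peak Theta at position 2): ranking walks positions 2-1-3-4-5-6, expanding outward from the peak — single-peaked.
Cluster 1 violates single-peakedness, so the profile is not single-peaked on this axis.

no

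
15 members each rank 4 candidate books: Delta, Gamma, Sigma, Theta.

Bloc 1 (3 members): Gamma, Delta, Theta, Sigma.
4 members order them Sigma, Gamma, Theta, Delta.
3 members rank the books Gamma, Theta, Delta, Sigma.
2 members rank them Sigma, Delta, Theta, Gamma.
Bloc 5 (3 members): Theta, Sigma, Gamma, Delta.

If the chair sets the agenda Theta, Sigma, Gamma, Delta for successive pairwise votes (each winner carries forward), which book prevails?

Gamma

Round 1: Theta vs Sigma — 9–6, Theta advances.
Round 2: Theta vs Gamma — 5–10, Gamma advances.
Round 3: Gamma vs Delta — 13–2, Gamma advances.
Gamma survives the agenda.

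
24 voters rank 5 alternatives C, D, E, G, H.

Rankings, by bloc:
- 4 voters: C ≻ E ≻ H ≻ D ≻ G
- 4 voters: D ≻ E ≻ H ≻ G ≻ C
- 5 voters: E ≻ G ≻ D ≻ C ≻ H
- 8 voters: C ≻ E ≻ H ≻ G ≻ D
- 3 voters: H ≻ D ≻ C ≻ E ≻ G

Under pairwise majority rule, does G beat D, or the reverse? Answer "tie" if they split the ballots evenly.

Ballots ranking G above D: 5 + 8 = 13.
Ballots ranking D above G: 24 − 13 = 11.
G wins the head-to-head 13–11.

G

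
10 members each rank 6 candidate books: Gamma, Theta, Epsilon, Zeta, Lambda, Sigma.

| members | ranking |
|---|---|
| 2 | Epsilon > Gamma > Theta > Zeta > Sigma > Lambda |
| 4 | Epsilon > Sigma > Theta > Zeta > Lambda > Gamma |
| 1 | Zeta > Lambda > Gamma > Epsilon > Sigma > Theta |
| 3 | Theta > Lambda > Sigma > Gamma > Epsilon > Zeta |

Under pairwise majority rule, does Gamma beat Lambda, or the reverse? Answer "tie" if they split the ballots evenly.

Ballots ranking Gamma above Lambda: 2.
Ballots ranking Lambda above Gamma: 10 − 2 = 8.
Lambda wins the head-to-head 8–2.

Lambda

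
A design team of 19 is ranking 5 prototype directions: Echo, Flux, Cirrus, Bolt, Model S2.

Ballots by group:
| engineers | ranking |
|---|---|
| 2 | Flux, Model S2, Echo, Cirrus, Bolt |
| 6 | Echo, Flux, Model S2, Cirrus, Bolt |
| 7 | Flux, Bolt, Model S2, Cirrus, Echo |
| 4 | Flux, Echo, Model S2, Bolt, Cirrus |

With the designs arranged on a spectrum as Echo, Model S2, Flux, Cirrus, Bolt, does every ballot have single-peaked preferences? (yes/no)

Axis positions: Echo=1, Model S2=2, Flux=3, Cirrus=4, Bolt=5.
Group 1 (peak Flux at position 3): ranking walks positions 3-2-1-4-5, expanding outward from the peak — single-peaked.
Group 2: ranking walks positions 1-3-2-4-5; Flux is ranked above Model S2 even though Model S2 lies between Flux and the peak Echo on the axis — preferences dip and rise again. Not single-peaked.
Group 3: ranking walks positions 3-5-2-4-1; Bolt is ranked above Cirrus even though Cirrus lies between Bolt and the peak Flux on the axis — preferences dip and rise again. Not single-peaked.
Group 4: ranking walks positions 3-1-2-5-4; Echo is ranked above Model S2 even though Model S2 lies between Echo and the peak Flux on the axis — preferences dip and rise again. Not single-peaked.
Group 2 violates single-peakedness, so the profile is not single-peaked on this axis.

no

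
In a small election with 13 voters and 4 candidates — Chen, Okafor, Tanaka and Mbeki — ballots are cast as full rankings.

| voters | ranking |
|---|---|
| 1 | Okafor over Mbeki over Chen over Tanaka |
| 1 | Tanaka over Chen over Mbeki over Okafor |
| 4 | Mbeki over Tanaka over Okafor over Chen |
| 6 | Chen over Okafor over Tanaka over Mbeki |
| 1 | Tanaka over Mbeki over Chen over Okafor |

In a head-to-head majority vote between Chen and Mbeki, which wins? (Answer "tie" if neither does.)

Ballots ranking Chen above Mbeki: 1 + 6 = 7.
Ballots ranking Mbeki above Chen: 13 − 7 = 6.
Chen wins the head-to-head 7–6.

Chen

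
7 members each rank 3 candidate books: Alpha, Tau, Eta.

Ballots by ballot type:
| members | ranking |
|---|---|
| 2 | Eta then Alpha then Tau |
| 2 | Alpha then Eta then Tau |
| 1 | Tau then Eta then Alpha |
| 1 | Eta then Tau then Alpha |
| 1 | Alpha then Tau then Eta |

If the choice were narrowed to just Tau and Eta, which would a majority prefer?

Ballots ranking Tau above Eta: 1 + 1 = 2.
Ballots ranking Eta above Tau: 7 − 2 = 5.
Eta wins the head-to-head 5–2.

Eta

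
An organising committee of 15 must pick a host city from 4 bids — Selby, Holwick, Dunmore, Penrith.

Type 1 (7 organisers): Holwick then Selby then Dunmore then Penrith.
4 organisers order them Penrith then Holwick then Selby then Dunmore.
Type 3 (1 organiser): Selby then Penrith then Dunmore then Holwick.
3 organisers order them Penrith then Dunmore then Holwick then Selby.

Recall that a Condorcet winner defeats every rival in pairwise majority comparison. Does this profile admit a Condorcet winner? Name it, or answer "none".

Pairwise majorities:
Selby vs Holwick: Holwick, 14–1.
Selby–Dunmore: Selby 12–3.
Selby vs Penrith: Selby wins 8–7.
Holwick vs Dunmore: Holwick, 11–4.
Holwick vs Penrith: Penrith wins 8–7.
Dunmore–Penrith: Penrith 8–7.
Every city loses at least once (Selby loses to Holwick; Holwick loses to Penrith; Dunmore loses to Selby; Penrith loses to Selby). The majority relation contains the cycle Selby beats Penrith beats Holwick beats Selby, so there is no Condorcet winner.

none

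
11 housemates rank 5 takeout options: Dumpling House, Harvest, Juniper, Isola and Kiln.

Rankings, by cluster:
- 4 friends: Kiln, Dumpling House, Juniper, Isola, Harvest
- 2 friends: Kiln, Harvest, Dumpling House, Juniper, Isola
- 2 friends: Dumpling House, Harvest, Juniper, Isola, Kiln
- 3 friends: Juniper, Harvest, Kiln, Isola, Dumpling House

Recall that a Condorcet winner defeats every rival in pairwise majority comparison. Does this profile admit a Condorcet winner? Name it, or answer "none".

Kiln

Pairwise majorities:
Dumpling House vs Harvest: Dumpling House, 6–5.
Dumpling House–Juniper: Dumpling House 8–3.
Dumpling House vs Isola: Dumpling House, 8–3.
Dumpling House vs Kiln: Kiln wins 9–2.
Harvest vs Juniper: Juniper, 7–4.
Harvest vs Isola: Harvest wins 7–4.
Harvest–Kiln: Kiln 6–5.
Juniper–Isola: Juniper 11–0.
Juniper vs Kiln: Kiln, 6–5.
Isola vs Kiln: Kiln wins 9–2.
Kiln wins every pairwise contest, so Kiln is the Condorcet winner.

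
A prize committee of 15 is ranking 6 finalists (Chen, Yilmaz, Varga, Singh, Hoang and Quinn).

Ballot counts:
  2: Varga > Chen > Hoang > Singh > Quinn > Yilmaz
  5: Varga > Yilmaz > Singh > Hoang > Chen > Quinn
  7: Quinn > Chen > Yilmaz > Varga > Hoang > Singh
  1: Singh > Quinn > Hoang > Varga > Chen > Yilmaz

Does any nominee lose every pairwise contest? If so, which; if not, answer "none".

none

Head-to-head results (15 jurors):
Chen vs Yilmaz: Chen preferred on 2+7+1 = 10 ballots; Chen wins 10–5.
Chen vs Varga: Chen preferred on 7 ballots; Varga wins 8–7.
Chen vs Singh: Chen is ranked higher on 2+7 = 9 ballots, Singh on 6. Chen wins 9–6.
Chen vs Hoang: Chen is ranked higher on 2+7 = 9 ballots, Hoang on 6. Chen wins 9–6.
Chen–Quinn: Quinn 8–7.
Yilmaz vs Varga: Yilmaz is ranked higher on 7 ballots, Varga on 8. Varga wins 8–7.
Yilmaz vs Singh: Yilmaz, 12–3.
Yilmaz vs Hoang: Yilmaz is ranked higher on 5+7 = 12 ballots, Hoang on 3. Yilmaz wins 12–3.
Yilmaz vs Quinn: 5 for Yilmaz, 10 for Quinn — Quinn by 10–5.
Varga vs Singh: 14 to 1, Varga.
Varga–Hoang: Varga 14–1.
Varga vs Quinn: 2+5 = 7 for Varga, 8 for Quinn — Quinn by 8–7.
Singh vs Hoang: Hoang wins 9–6.
Singh vs Quinn: Singh is ranked higher on 2+5+1 = 8 ballots, Quinn on 7. Singh wins 8–7.
Hoang vs Quinn: Hoang preferred on 2+5 = 7 ballots; Quinn wins 8–7.
Each nominee has at least one pairwise win (Chen beats Yilmaz; Yilmaz beats Singh; Varga beats Chen; Singh beats Quinn; Hoang beats Singh; Quinn beats Chen) — no Condorcet loser.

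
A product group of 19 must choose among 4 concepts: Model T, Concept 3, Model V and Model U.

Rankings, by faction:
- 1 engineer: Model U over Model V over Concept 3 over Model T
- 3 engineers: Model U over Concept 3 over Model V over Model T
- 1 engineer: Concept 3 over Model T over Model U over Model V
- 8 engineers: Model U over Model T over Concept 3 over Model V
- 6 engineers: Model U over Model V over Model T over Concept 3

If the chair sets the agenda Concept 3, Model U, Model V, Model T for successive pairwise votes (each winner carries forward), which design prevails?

Model U

Round 1: Concept 3 vs Model U — 1–18, Model U advances.
Round 2: Model U vs Model V — 19–0, Model U advances.
Round 3: Model U vs Model T — 18–1, Model U advances.
The agenda winner is Model U.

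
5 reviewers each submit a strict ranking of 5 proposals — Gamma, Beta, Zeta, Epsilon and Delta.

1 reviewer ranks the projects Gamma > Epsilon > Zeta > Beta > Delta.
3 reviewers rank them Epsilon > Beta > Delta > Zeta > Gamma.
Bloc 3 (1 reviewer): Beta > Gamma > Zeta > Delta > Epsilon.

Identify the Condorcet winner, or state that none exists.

Epsilon

Head-to-head results (5 reviewers):
Gamma vs Beta: Gamma is ranked higher on 1 ballot, Beta on 4. Beta wins 4–1.
Gamma vs Zeta: Gamma is ranked higher on 1+1 = 2 ballots, Zeta on 3. Zeta wins 3–2.
Gamma vs Epsilon: Gamma preferred on 1+1 = 2 ballots; Epsilon wins 3–2.
Gamma vs Delta: 2 to 3, Delta.
Beta vs Zeta: 4 to 1, Beta.
Beta vs Epsilon: Beta is ranked higher on 1 ballot, Epsilon on 4. Epsilon wins 4–1.
Beta vs Delta: 1+3+1 = 5 for Beta, 0 for Delta — Beta by 5–0.
Zeta vs Epsilon: 1 to 4, Epsilon.
Zeta vs Delta: 2 to 3, Delta.
Epsilon vs Delta: Epsilon is ranked higher on 1+3 = 4 ballots, Delta on 1. Epsilon wins 4–1.
Epsilon wins every pairwise contest, so Epsilon is the Condorcet winner.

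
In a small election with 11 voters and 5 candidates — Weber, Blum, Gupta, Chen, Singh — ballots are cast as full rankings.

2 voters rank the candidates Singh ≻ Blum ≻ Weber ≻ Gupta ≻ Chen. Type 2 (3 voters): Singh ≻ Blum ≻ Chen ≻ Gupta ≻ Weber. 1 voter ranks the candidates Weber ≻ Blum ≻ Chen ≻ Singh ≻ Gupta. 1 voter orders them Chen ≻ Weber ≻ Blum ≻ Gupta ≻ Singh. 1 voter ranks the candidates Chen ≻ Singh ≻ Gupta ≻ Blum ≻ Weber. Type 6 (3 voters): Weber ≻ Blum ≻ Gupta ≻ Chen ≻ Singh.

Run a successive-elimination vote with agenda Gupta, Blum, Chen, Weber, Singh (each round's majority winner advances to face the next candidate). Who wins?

Singh

Round 1: Gupta vs Blum — 1–10, Blum advances.
Round 2: Blum vs Chen — 9–2, Blum advances.
Round 3: Blum vs Weber — 6–5, Blum advances.
Round 4: Blum vs Singh — 5–6, Singh advances.
The agenda winner is Singh.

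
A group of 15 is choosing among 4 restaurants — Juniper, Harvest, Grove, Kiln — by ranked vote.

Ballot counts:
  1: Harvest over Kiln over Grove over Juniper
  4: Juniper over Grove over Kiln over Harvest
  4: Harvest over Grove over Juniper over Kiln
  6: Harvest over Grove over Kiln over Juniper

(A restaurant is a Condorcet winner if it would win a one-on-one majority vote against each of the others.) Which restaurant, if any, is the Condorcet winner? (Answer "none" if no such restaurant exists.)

Harvest

Check each pair by majority over 15 ballots:
Juniper vs Harvest: Harvest wins 11–4.
Juniper–Grove: Grove 11–4.
Juniper–Kiln: Juniper 8–7.
Harvest vs Grove: Harvest wins 11–4.
Harvest vs Kiln: Harvest, 11–4.
Grove vs Kiln: Grove wins 14–1.
Harvest beats each of Juniper, Grove, Kiln — Harvest is the Condorcet winner.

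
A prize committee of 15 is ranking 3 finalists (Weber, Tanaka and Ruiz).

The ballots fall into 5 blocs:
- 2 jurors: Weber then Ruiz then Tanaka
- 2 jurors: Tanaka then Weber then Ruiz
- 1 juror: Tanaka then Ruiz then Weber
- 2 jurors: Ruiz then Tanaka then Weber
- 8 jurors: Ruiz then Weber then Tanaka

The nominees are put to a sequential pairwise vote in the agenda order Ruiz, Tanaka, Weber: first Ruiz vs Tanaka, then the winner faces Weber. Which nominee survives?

Round 1: Ruiz vs Tanaka — 12–3, Ruiz advances.
Round 2: Ruiz vs Weber — 11–4, Ruiz advances.
The agenda winner is Ruiz.

Ruiz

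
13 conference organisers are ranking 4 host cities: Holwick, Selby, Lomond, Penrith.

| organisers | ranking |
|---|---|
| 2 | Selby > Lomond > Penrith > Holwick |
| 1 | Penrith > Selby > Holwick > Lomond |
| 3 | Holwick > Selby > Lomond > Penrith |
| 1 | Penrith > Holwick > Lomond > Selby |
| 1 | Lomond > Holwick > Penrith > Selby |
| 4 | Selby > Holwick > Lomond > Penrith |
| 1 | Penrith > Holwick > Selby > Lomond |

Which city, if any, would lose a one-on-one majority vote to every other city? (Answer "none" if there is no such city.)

Penrith

Head-to-head results (13 organisers):
Holwick–Selby: Selby 7–6.
Holwick vs Lomond: Holwick preferred on 1+3+1+4+1 = 10 ballots; Holwick wins 10–3.
Holwick vs Penrith: Holwick preferred on 3+1+4 = 8 ballots; Holwick wins 8–5.
Selby vs Lomond: 11 to 2, Selby.
Selby–Penrith: Selby 9–4.
Lomond vs Penrith: Lomond, 10–3.
Penrith is beaten in every head-to-head and is the Condorcet loser.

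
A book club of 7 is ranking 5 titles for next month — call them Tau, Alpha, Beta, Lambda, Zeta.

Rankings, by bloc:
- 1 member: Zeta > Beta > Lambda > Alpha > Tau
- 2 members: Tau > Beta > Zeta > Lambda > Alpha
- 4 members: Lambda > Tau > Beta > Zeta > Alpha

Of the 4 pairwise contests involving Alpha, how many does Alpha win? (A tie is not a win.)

Alpha against each rival (7 members):
Alpha–Tau: Tau 6–1.
Alpha vs Beta: 0 for Alpha, 7 for Beta — Beta by 7–0.
Alpha vs Lambda: Lambda wins 7–0.
Alpha vs Zeta: Zeta, 7–0.
Alpha beats no one; loses to Tau, Beta, Lambda, Zeta — 0 pairwise wins.

0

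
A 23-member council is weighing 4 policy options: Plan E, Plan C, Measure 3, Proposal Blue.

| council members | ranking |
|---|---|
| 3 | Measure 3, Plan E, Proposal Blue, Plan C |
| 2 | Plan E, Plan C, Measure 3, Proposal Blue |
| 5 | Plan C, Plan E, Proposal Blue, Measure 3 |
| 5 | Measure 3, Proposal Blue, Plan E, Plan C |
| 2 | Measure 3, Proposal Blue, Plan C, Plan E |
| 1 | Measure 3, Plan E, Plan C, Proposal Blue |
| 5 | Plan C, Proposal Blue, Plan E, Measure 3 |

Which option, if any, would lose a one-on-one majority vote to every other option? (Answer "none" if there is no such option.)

none

Head-to-head results (23 council members):
Plan E vs Plan C: 11 to 12, Plan C.
Plan E vs Measure 3: Plan E wins 12–11.
Plan E vs Proposal Blue: 3+2+5+1 = 11 for Plan E, 12 for Proposal Blue — Proposal Blue by 12–11.
Plan C vs Measure 3: Plan C wins 12–11.
Plan C vs Proposal Blue: 13 to 10, Plan C.
Measure 3 vs Proposal Blue: Measure 3 wins 13–10.
Each option has at least one pairwise win (Plan E beats Measure 3; Plan C beats Plan E; Measure 3 beats Proposal Blue; Proposal Blue beats Plan E) — no Condorcet loser.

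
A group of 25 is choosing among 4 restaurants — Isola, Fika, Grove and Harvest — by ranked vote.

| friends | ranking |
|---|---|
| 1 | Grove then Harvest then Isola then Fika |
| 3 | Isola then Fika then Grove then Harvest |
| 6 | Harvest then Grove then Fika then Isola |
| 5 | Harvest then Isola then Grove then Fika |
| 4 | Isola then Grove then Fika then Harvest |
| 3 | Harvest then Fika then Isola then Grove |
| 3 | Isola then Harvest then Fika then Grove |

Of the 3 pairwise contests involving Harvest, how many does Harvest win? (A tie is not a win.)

3

Harvest against each rival (25 friends):
Harvest vs Isola: Harvest wins 15–10.
Harvest vs Fika: 18 to 7, Harvest.
Harvest vs Grove: Harvest, 17–8.
Harvest beats Isola, Fika, Grove — 3 pairwise wins.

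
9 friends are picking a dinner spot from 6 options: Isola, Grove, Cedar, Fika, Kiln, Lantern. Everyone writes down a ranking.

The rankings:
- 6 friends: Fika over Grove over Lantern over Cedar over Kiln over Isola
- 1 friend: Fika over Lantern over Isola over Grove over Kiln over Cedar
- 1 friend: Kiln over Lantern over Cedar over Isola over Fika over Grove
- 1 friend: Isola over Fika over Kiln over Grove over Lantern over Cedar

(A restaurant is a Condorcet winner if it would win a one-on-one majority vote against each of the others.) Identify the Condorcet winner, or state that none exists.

Fika

Check each pair by majority over 9 ballots:
Isola vs Grove: Isola preferred on 1+1+1 = 3 ballots; Grove wins 6–3.
Isola vs Cedar: Isola preferred on 1+1 = 2 ballots; Cedar wins 7–2.
Isola vs Fika: 2 to 7, Fika.
Isola vs Kiln: Isola is ranked higher on 1+1 = 2 ballots, Kiln on 7. Kiln wins 7–2.
Isola vs Lantern: 1 for Isola, 8 for Lantern — Lantern by 8–1.
Grove vs Cedar: 6+1+1 = 8 for Grove, 1 for Cedar — Grove by 8–1.
Grove vs Fika: 0 to 9, Fika.
Grove vs Kiln: Grove is ranked higher on 6+1 = 7 ballots, Kiln on 2. Grove wins 7–2.
Grove vs Lantern: Grove is ranked higher on 6+1 = 7 ballots, Lantern on 2. Grove wins 7–2.
Cedar vs Fika: Cedar preferred on 1 ballot; Fika wins 8–1.
Cedar vs Kiln: 6 to 3, Cedar.
Cedar vs Lantern: 0 to 9, Lantern.
Fika vs Kiln: 8 to 1, Fika.
Fika vs Lantern: 8 to 1, Fika.
Kiln vs Lantern: Kiln is ranked higher on 1+1 = 2 ballots, Lantern on 7. Lantern wins 7–2.
Only Fika has no losses; Fika is the Condorcet winner.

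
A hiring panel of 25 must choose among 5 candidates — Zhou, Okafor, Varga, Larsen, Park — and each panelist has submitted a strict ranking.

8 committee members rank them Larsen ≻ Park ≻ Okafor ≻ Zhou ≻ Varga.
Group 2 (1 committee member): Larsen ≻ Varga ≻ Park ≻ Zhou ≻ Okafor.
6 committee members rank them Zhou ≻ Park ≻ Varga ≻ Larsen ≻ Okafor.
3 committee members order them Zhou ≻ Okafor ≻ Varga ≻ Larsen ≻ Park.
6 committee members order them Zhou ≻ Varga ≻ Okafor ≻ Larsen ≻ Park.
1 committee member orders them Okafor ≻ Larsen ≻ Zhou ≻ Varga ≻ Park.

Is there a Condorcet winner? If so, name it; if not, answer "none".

Pairwise majorities:
Zhou vs Okafor: 1+6+3+6 = 16 for Zhou, 9 for Okafor — Zhou by 16–9.
Zhou vs Varga: Zhou is ranked higher on 8+6+3+6+1 = 24 ballots, Varga on 1. Zhou wins 24–1.
Zhou vs Larsen: Zhou is ranked higher on 6+3+6 = 15 ballots, Larsen on 10. Zhou wins 15–10.
Zhou vs Park: Zhou is ranked higher on 6+3+6+1 = 16 ballots, Park on 9. Zhou wins 16–9.
Okafor vs Varga: 12 to 13, Varga.
Okafor vs Larsen: Okafor preferred on 3+6+1 = 10 ballots; Larsen wins 15–10.
Okafor vs Park: Okafor is ranked higher on 3+6+1 = 10 ballots, Park on 15. Park wins 15–10.
Varga vs Larsen: 6+3+6 = 15 for Varga, 10 for Larsen — Varga by 15–10.
Varga vs Park: 1+3+6+1 = 11 for Varga, 14 for Park — Park by 14–11.
Larsen vs Park: 8+1+3+6+1 = 19 for Larsen, 6 for Park — Larsen by 19–6.
Only Zhou has no losses; Zhou is the Condorcet winner.

Zhou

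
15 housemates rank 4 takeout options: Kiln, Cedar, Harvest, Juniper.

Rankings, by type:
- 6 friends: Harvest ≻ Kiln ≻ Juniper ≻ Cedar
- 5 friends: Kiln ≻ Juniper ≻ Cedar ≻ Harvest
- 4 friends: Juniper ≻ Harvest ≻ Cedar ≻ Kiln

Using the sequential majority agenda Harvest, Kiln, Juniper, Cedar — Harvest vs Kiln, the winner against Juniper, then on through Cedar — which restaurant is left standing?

Round 1: Harvest vs Kiln — 10–5, Harvest advances.
Round 2: Harvest vs Juniper — 6–9, Juniper advances.
Round 3: Juniper vs Cedar — 15–0, Juniper advances.
Juniper survives the agenda.

Juniper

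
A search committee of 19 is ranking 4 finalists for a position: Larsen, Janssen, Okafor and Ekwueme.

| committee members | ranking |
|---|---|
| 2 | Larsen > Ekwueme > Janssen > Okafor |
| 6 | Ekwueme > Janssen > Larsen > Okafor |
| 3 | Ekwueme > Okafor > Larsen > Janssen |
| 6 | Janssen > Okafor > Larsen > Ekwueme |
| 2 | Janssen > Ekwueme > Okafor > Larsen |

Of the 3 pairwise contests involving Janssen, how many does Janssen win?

Janssen against each rival (19 committee members):
Janssen–Larsen: Janssen 14–5.
Janssen vs Okafor: 16 to 3, Janssen.
Janssen–Ekwueme: Ekwueme 11–8.
Janssen beats Larsen, Okafor; loses to Ekwueme — 2 pairwise wins.

2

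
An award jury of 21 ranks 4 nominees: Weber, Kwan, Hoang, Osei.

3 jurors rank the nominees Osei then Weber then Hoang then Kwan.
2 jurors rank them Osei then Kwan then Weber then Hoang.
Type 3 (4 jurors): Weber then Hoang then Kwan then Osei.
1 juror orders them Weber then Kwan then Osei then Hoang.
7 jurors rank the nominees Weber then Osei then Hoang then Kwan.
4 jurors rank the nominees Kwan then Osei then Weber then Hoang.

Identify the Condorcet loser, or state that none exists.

Pairwise majorities:
Weber–Kwan: Weber 15–6.
Weber vs Hoang: 3+2+4+1+7+4 = 21 for Weber, 0 for Hoang — Weber by 21–0.
Weber vs Osei: Weber preferred on 4+1+7 = 12 ballots; Weber wins 12–9.
Kwan vs Hoang: Hoang wins 14–7.
Kwan–Osei: Osei 12–9.
Hoang vs Osei: Hoang is ranked higher on 4 ballots, Osei on 17. Osei wins 17–4.
Kwan loses to every other nominee — it is the Condorcet loser.

Kwan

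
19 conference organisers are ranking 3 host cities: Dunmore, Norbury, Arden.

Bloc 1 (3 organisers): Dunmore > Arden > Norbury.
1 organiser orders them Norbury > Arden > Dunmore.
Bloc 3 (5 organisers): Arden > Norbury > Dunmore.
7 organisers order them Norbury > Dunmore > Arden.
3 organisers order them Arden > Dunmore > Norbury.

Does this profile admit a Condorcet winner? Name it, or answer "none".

none

Check each pair by majority over 19 ballots:
Dunmore vs Norbury: Norbury wins 13–6.
Dunmore vs Arden: Dunmore wins 10–9.
Norbury vs Arden: 8 to 11, Arden.
No city is unbeaten: Dunmore loses to Norbury; Norbury loses to Arden; Arden loses to Dunmore. In particular Dunmore beats Arden beats Norbury beats Dunmore is a majority cycle — no Condorcet winner exists.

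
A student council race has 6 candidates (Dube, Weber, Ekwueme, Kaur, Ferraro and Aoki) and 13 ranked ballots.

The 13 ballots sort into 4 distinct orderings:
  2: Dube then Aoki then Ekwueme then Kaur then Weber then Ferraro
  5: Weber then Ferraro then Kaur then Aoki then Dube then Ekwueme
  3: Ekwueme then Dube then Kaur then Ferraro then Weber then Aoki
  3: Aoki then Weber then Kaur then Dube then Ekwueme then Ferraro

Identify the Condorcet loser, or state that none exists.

none

Pairwise majorities:
Dube vs Weber: Dube is ranked higher on 2+3 = 5 ballots, Weber on 8. Weber wins 8–5.
Dube vs Ekwueme: Dube, 10–3.
Dube vs Kaur: 5 to 8, Kaur.
Dube vs Ferraro: Dube, 8–5.
Dube vs Aoki: Aoki, 8–5.
Weber vs Ekwueme: Weber, 8–5.
Weber vs Kaur: 5+3 = 8 for Weber, 5 for Kaur — Weber by 8–5.
Weber–Ferraro: Weber 10–3.
Weber vs Aoki: 5+3 = 8 for Weber, 5 for Aoki — Weber by 8–5.
Ekwueme vs Kaur: Ekwueme preferred on 2+3 = 5 ballots; Kaur wins 8–5.
Ekwueme vs Ferraro: Ekwueme wins 8–5.
Ekwueme vs Aoki: 3 to 10, Aoki.
Kaur vs Ferraro: Kaur, 8–5.
Kaur vs Aoki: Kaur preferred on 5+3 = 8 ballots; Kaur wins 8–5.
Ferraro vs Aoki: Ferraro is ranked higher on 5+3 = 8 ballots, Aoki on 5. Ferraro wins 8–5.
Each candidate has at least one pairwise win (Dube beats Ekwueme; Weber beats Dube; Ekwueme beats Ferraro; Kaur beats Dube; Ferraro beats Aoki; Aoki beats Dube) — no Condorcet loser.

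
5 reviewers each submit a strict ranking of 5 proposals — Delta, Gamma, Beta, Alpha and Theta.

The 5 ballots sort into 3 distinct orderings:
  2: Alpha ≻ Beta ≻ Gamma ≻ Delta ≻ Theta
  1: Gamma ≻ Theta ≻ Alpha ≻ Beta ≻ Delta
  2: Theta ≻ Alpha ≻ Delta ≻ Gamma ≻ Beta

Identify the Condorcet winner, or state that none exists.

none

Head-to-head results (5 reviewers):
Delta vs Gamma: 2 to 3, Gamma.
Delta vs Beta: Delta is ranked higher on 2 ballots, Beta on 3. Beta wins 3–2.
Delta vs Alpha: Delta is ranked higher on 0 ballots, Alpha on 5. Alpha wins 5–0.
Delta vs Theta: Delta preferred on 2 ballots; Theta wins 3–2.
Gamma vs Beta: Gamma preferred on 1+2 = 3 ballots; Gamma wins 3–2.
Gamma vs Alpha: Gamma is ranked higher on 1 ballot, Alpha on 4. Alpha wins 4–1.
Gamma vs Theta: 2+1 = 3 for Gamma, 2 for Theta — Gamma by 3–2.
Beta vs Alpha: 0 for Beta, 5 for Alpha — Alpha by 5–0.
Beta vs Theta: Beta is ranked higher on 2 ballots, Theta on 3. Theta wins 3–2.
Alpha vs Theta: 2 to 3, Theta.
Each project drops at least one matchup (Delta loses to Gamma; Gamma loses to Alpha; Beta loses to Gamma; Alpha loses to Theta; Theta loses to Gamma); the cycle Gamma → Theta → Alpha → Gamma rules out a Condorcet winner.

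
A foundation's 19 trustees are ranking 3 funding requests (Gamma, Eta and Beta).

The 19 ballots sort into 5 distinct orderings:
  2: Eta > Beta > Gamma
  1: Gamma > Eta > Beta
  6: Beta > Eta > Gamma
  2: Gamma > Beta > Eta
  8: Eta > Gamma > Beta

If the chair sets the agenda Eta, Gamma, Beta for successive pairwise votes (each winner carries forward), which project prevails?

Round 1: Eta vs Gamma — 16–3, Eta advances.
Round 2: Eta vs Beta — 11–8, Eta advances.
Eta survives the agenda.

Eta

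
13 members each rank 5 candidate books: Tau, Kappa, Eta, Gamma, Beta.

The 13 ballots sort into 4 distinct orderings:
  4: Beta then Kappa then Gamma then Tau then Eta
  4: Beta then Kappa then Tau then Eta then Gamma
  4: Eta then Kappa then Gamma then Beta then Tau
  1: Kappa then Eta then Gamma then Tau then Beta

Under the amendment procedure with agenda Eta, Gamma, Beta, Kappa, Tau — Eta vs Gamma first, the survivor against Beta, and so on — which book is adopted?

Round 1: Eta vs Gamma — 9–4, Eta advances.
Round 2: Eta vs Beta — 5–8, Beta advances.
Round 3: Beta vs Kappa — 8–5, Beta advances.
Round 4: Beta vs Tau — 12–1, Beta advances.
Beta survives the agenda.

Beta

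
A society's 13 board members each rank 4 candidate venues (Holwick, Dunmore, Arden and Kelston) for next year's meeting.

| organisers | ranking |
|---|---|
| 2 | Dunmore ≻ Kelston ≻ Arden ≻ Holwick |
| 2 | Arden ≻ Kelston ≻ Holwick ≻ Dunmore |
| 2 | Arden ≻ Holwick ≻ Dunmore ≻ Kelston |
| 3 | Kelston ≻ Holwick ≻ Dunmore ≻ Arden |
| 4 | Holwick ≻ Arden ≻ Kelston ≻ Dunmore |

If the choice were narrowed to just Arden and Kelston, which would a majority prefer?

Arden

Ballots ranking Arden above Kelston: 2 + 2 + 4 = 8.
Ballots ranking Kelston above Arden: 13 − 8 = 5.
Arden wins the head-to-head 8–5.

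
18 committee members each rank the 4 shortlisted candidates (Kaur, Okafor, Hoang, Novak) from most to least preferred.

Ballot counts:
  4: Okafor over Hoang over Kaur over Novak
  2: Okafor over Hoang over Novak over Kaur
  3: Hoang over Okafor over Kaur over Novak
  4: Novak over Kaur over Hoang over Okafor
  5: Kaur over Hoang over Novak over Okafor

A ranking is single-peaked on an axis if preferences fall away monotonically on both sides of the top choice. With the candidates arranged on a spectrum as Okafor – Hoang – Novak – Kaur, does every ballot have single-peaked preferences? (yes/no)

no

Axis positions: Okafor=1, Hoang=2, Novak=3, Kaur=4.
Cluster 1: ranking walks positions 1-2-4-3; Kaur is ranked above Novak even though Novak lies between Kaur and the peak Okafor on the axis — preferences dip and rise again. Not single-peaked.
Cluster 2 (peak Okafor at position 1): ranking walks positions 1-2-3-4, expanding outward from the peak — single-peaked.
Cluster 3: ranking walks positions 2-1-4-3; Kaur is ranked above Novak even though Novak lies between Kaur and the peak Hoang on the axis — preferences dip and rise again. Not single-peaked.
Cluster 4 (peak Novak at position 3): ranking walks positions 3-4-2-1, expanding outward from the peak — single-peaked.
Cluster 5: ranking walks positions 4-2-3-1; Hoang is ranked above Novak even though Novak lies between Hoang and the peak Kaur on the axis — preferences dip and rise again. Not single-peaked.
Cluster 1 violates single-peakedness, so the profile is not single-peaked on this axis.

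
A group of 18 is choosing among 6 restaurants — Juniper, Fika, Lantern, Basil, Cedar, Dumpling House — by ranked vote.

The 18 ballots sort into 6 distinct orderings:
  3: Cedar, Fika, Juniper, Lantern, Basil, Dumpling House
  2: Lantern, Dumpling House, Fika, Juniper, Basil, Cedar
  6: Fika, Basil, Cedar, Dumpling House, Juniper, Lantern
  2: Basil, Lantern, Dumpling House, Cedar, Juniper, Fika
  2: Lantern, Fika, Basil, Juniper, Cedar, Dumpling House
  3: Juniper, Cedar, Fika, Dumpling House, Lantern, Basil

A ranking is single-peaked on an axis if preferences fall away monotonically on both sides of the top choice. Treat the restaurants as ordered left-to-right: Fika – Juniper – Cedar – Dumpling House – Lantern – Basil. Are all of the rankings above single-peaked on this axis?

no

Axis positions: Fika=1, Juniper=2, Cedar=3, Dumpling House=4, Lantern=5, Basil=6.
Faction 1: ranking walks positions 3-1-2-5-6-4; Fika is ranked above Juniper even though Juniper lies between Fika and the peak Cedar on the axis — preferences dip and rise again. Not single-peaked.
Faction 2: ranking walks positions 5-4-1-2-6-3; Fika is ranked above Cedar even though Cedar lies between Fika and the peak Lantern on the axis — preferences dip and rise again. Not single-peaked.
Faction 3: ranking walks positions 1-6-3-4-2-5; Basil is ranked above Juniper even though Juniper lies between Basil and the peak Fika on the axis — preferences dip and rise again. Not single-peaked.
Faction 4 (peak Basil at position 6): ranking walks positions 6-5-4-3-2-1, expanding outward from the peak — single-peaked.
Faction 5: ranking walks positions 5-1-6-2-3-4; Fika is ranked above Dumpling House even though Dumpling House lies between Fika and the peak Lantern on the axis — preferences dip and rise again. Not single-peaked.
Faction 6 (peak Juniper at position 2): ranking walks positions 2-3-1-4-5-6, expanding outward from the peak — single-peaked.
Faction 1 violates single-peakedness, so the profile is not single-peaked on this axis.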